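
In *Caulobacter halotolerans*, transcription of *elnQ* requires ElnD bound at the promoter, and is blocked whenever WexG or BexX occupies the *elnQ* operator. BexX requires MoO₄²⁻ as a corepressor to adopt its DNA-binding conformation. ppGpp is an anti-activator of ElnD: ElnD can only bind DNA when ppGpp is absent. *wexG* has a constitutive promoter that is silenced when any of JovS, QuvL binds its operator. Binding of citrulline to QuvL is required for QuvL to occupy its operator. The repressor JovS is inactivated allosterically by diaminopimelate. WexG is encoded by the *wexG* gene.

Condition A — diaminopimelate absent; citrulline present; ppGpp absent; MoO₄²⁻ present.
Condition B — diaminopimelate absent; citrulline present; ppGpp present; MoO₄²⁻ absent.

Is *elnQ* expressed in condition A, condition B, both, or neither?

neither

Condition A:
Diaminopimelate is absent, so JovS is active.
Citrulline is present, so QuvL is active.
With repressor JovS bound, *wexG* is not transcribed.
So WexG is not produced.
ppGpp is absent, so ElnD is active.
MoO₄²⁻ is present, so BexX is active.
With repressor BexX bound, *elnQ* is not transcribed.
→ *elnQ* is OFF in A.
Condition B:
Diaminopimelate is absent, so JovS is active.
Citrulline is present, so QuvL is active.
With repressor JovS bound, *wexG* is not transcribed.
So WexG is not produced.
ppGpp is present, so ElnD is inactive.
MoO₄²⁻ is absent, so BexX is inactive.
Required activator ElnD is absent, so *elnQ* is not transcribed.
→ *elnQ* is OFF in B.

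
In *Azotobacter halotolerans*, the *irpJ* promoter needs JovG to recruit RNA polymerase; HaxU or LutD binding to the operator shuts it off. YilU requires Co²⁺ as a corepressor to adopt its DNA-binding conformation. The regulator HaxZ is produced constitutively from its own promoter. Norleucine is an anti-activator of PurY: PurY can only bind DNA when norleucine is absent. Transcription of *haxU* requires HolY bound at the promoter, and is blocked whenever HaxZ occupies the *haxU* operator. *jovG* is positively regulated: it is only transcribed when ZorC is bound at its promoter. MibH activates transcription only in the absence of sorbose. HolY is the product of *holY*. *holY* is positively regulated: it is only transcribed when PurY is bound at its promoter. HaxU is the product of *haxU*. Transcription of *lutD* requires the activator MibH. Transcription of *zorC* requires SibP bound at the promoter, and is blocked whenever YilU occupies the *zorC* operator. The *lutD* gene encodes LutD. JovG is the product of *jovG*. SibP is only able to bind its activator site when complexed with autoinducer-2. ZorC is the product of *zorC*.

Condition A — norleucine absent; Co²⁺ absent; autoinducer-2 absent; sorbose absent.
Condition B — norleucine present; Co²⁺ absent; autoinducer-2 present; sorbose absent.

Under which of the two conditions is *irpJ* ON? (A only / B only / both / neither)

neither

Condition A:
HaxZ is produced constitutively and is active.
Norleucine is absent, so PurY is active.
No repressor is bound and PurY is active, so *holY* is transcribed.
So HolY is produced and active.
With repressor HaxZ bound, *haxU* is not transcribed.
So HaxU is not produced.
Co²⁺ is absent, so YilU is inactive.
Autoinducer-2 is absent, so SibP is inactive.
Required activator SibP is absent, so *zorC* is not transcribed.
So ZorC is not produced.
Required activator ZorC is absent, so *jovG* is not transcribed.
So JovG is not produced.
Sorbose is absent, so MibH is active.
No repressor is bound and MibH is active, so *lutD* is transcribed.
So LutD is produced and active.
With repressor LutD bound, *irpJ* is not transcribed.
→ *irpJ* is OFF in A.
Condition B:
HaxZ is produced constitutively and is active.
Norleucine is present, so PurY is inactive.
Required activator PurY is absent, so *holY* is not transcribed.
So HolY is not produced.
With repressor HaxZ bound, *haxU* is not transcribed.
So HaxU is not produced.
Co²⁺ is absent, so YilU is inactive.
Autoinducer-2 is present, so SibP is active.
No repressor is bound and SibP is active, so *zorC* is transcribed.
So ZorC is produced and active.
No repressor is bound and ZorC is active, so *jovG* is transcribed.
So JovG is produced and active.
Sorbose is absent, so MibH is active.
No repressor is bound and MibH is active, so *lutD* is transcribed.
So LutD is produced and active.
With repressor LutD bound, *irpJ* is not transcribed.
→ *irpJ* is OFF in B.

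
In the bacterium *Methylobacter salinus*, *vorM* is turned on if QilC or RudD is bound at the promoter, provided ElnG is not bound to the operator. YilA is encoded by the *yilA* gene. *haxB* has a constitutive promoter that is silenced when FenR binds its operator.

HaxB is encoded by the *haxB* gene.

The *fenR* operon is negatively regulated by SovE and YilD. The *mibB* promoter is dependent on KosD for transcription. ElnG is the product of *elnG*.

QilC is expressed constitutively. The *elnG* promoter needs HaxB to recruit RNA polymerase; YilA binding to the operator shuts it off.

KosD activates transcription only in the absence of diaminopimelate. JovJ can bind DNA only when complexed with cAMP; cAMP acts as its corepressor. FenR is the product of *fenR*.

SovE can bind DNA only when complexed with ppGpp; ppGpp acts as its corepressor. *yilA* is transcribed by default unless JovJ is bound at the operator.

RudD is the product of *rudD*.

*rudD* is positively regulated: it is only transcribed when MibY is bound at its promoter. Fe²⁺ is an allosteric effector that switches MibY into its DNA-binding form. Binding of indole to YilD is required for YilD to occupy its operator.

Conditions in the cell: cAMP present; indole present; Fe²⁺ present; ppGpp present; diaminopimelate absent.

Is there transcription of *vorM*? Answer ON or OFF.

QilC is produced constitutively and is active.
ppGpp is present, so SovE is active.
Indole is present, so YilD is active.
With repressor SovE bound, *fenR* is not transcribed.
So FenR is not produced.
With no repressor bound, *haxB* is transcribed.
So HaxB is produced and active.
cAMP is present, so JovJ is active.
With repressor JovJ bound, *yilA* is not transcribed.
So YilA is not produced.
No repressor is bound and HaxB is active, so *elnG* is transcribed.
So ElnG is produced and active.
Fe²⁺ is present, so MibY is active.
No repressor is bound and MibY is active, so *rudD* is transcribed.
So RudD is produced and active.
With repressor ElnG bound, *vorM* is not transcribed.

OFF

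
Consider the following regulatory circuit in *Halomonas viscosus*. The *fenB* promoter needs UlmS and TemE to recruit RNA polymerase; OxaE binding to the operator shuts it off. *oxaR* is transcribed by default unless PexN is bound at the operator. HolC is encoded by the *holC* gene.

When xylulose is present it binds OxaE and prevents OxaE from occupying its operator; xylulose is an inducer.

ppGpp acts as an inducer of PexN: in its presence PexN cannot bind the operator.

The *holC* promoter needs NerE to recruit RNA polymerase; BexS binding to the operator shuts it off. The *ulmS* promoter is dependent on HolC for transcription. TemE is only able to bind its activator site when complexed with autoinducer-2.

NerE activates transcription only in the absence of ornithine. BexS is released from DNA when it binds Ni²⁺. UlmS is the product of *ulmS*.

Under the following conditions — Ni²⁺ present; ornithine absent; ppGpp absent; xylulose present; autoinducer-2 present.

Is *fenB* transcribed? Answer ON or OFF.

ON

Ni²⁺ is present, so BexS is inactive.
Ornithine is absent, so NerE is active.
No repressor is bound and NerE is active, so *holC* is transcribed.
So HolC is produced and active.
No repressor is bound and HolC is active, so *ulmS* is transcribed.
So UlmS is produced and active.
Xylulose is present, so OxaE is inactive.
Autoinducer-2 is present, so TemE is active.
No repressor is bound and UlmS and TemE are active, so *fenB* is transcribed.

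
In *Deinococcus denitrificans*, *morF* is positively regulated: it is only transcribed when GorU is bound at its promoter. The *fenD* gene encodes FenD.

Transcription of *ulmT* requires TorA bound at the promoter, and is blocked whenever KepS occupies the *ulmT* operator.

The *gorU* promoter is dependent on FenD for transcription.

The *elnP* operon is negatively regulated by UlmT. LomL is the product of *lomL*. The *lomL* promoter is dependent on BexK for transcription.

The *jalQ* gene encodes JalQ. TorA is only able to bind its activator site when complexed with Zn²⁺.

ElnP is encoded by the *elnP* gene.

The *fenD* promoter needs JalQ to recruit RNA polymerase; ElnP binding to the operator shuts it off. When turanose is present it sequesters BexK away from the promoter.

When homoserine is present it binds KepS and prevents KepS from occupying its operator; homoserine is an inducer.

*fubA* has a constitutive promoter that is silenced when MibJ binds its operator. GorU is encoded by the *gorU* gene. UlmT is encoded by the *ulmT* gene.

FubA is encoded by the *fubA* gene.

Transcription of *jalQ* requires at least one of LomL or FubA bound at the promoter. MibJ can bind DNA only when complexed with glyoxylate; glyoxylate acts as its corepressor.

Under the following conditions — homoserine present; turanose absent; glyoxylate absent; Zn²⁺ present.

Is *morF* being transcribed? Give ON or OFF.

ON

Turanose is absent, so BexK is active.
No repressor is bound and BexK is active, so *lomL* is transcribed.
So LomL is produced and active.
Glyoxylate is absent, so MibJ is inactive.
With no repressor bound, *fubA* is transcribed.
So FubA is produced and active.
Activator LomL is present, so *jalQ* is transcribed.
So JalQ is produced and active.
Homoserine is present, so KepS is inactive.
Zn²⁺ is present, so TorA is active.
No repressor is bound and TorA is active, so *ulmT* is transcribed.
So UlmT is produced and active.
With repressor UlmT bound, *elnP* is not transcribed.
So ElnP is not produced.
No repressor is bound and JalQ is active, so *fenD* is transcribed.
So FenD is produced and active.
No repressor is bound and FenD is active, so *gorU* is transcribed.
So GorU is produced and active.
No repressor is bound and GorU is active, so *morF* is transcribed.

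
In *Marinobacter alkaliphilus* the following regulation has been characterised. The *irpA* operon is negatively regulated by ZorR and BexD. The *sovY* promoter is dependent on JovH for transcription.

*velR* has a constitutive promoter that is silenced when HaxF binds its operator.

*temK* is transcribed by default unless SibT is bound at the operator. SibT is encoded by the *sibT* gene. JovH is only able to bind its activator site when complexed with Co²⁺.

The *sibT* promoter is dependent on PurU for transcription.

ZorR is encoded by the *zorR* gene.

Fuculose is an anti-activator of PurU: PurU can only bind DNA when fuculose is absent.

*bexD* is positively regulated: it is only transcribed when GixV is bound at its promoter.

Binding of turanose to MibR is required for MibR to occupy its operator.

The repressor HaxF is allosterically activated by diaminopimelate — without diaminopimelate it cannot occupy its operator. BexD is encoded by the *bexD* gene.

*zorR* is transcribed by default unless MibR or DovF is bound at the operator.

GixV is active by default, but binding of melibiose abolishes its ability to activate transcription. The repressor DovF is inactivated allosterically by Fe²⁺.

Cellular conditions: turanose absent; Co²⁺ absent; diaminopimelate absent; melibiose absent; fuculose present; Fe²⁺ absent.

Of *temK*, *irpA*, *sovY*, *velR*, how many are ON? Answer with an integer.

Fuculose is present, so PurU is inactive.
Required activator PurU is absent, so *sibT* is not transcribed.
So SibT is not produced.
With no repressor bound, *temK* is transcribed.
→ *temK* is ON.
Turanose is absent, so MibR is inactive.
Fe²⁺ is absent, so DovF is active.
With repressor DovF bound, *zorR* is not transcribed.
So ZorR is not produced.
Melibiose is absent, so GixV is active.
No repressor is bound and GixV is active, so *bexD* is transcribed.
So BexD is produced and active.
With repressor BexD bound, *irpA* is not transcribed.
→ *irpA* is OFF.
Co²⁺ is absent, so JovH is inactive.
Required activator JovH is absent, so *sovY* is not transcribed.
→ *sovY* is OFF.
Diaminopimelate is absent, so HaxF is inactive.
With no repressor bound, *velR* is transcribed.
→ *velR* is ON.
2 of the 4 genes are transcribed.

2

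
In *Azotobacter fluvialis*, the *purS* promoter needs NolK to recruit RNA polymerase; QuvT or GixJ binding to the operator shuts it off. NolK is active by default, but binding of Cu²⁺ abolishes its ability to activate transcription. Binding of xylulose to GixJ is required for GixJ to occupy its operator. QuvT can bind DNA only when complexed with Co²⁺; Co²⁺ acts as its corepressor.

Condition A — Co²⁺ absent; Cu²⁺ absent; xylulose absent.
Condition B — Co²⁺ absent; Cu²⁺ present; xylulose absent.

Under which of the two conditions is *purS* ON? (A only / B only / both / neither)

Condition A:
Co²⁺ is absent, so QuvT is inactive.
Cu²⁺ is absent, so NolK is active.
Xylulose is absent, so GixJ is inactive.
No repressor is bound and NolK is active, so *purS* is transcribed.
→ *purS* is ON in A.
Condition B:
Co²⁺ is absent, so QuvT is inactive.
Cu²⁺ is present, so NolK is inactive.
Xylulose is absent, so GixJ is inactive.
Required activator NolK is absent, so *purS* is not transcribed.
→ *purS* is OFF in B.

A only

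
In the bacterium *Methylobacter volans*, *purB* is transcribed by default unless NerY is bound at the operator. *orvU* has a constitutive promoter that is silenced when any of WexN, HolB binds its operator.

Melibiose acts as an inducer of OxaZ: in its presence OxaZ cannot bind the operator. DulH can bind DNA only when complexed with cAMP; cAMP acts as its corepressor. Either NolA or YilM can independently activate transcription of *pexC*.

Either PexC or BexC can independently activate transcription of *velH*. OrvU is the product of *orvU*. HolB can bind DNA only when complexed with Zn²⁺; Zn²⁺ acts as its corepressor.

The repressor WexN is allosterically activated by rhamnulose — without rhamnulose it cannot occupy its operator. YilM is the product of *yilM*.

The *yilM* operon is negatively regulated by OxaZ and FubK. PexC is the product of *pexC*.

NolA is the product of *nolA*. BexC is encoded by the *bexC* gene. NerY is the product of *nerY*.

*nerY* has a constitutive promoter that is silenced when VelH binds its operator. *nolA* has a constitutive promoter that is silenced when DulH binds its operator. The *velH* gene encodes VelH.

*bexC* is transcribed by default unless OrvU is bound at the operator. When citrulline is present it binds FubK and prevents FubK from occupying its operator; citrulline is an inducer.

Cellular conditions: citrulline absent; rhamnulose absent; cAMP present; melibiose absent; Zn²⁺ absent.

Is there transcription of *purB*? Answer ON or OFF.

cAMP is present, so DulH is active.
With repressor DulH bound, *nolA* is not transcribed.
So NolA is not produced.
Melibiose is absent, so OxaZ is active.
Citrulline is absent, so FubK is active.
With repressor OxaZ bound, *yilM* is not transcribed.
So YilM is not produced.
No activator is available at the *pexC* promoter, so *pexC* is not transcribed.
So PexC is not produced.
Rhamnulose is absent, so WexN is inactive.
Zn²⁺ is absent, so HolB is inactive.
With no repressor bound, *orvU* is transcribed.
So OrvU is produced and active.
With repressor OrvU bound, *bexC* is not transcribed.
So BexC is not produced.
No activator is available at the *velH* promoter, so *velH* is not transcribed.
So VelH is not produced.
With no repressor bound, *nerY* is transcribed.
So NerY is produced and active.
With repressor NerY bound, *purB* is not transcribed.

OFF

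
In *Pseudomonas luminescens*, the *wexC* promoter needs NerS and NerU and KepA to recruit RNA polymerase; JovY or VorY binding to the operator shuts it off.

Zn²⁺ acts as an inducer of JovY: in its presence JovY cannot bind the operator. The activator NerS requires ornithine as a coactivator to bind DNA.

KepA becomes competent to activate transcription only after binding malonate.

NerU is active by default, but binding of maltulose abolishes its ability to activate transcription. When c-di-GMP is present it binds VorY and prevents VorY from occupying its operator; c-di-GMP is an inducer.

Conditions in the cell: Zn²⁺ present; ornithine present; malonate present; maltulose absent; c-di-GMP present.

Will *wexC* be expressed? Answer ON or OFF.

Zn²⁺ is present, so JovY is inactive.
Ornithine is present, so NerS is active.
Maltulose is absent, so NerU is active.
c-di-GMP is present, so VorY is inactive.
Malonate is present, so KepA is active.
No repressor is bound and NerS and NerU and KepA are active, so *wexC* is transcribed.

ON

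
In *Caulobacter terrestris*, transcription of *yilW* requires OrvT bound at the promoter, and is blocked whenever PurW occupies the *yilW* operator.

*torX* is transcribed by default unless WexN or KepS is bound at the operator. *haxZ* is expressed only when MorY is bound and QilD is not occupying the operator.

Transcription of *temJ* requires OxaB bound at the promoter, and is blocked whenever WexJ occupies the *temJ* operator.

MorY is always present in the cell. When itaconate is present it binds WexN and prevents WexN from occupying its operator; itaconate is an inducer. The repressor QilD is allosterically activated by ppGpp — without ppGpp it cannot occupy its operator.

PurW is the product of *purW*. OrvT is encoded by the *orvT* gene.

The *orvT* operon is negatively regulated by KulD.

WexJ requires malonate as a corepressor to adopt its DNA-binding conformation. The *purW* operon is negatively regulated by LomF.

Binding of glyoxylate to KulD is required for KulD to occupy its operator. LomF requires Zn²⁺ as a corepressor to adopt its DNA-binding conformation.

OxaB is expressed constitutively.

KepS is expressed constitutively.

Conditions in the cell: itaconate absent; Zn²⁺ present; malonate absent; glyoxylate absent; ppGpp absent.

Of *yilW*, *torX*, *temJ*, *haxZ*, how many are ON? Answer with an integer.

Zn²⁺ is present, so LomF is active.
With repressor LomF bound, *purW* is not transcribed.
So PurW is not produced.
Glyoxylate is absent, so KulD is inactive.
With no repressor bound, *orvT* is transcribed.
So OrvT is produced and active.
No repressor is bound and OrvT is active, so *yilW* is transcribed.
→ *yilW* is ON.
Itaconate is absent, so WexN is active.
KepS is produced constitutively and is active.
With repressor WexN bound, *torX* is not transcribed.
→ *torX* is OFF.
OxaB is produced constitutively and is active.
Malonate is absent, so WexJ is inactive.
No repressor is bound and OxaB is active, so *temJ* is transcribed.
→ *temJ* is ON.
ppGpp is absent, so QilD is inactive.
MorY is produced constitutively and is active.
No repressor is bound and MorY is active, so *haxZ* is transcribed.
→ *haxZ* is ON.
3 of the 4 genes are transcribed.

3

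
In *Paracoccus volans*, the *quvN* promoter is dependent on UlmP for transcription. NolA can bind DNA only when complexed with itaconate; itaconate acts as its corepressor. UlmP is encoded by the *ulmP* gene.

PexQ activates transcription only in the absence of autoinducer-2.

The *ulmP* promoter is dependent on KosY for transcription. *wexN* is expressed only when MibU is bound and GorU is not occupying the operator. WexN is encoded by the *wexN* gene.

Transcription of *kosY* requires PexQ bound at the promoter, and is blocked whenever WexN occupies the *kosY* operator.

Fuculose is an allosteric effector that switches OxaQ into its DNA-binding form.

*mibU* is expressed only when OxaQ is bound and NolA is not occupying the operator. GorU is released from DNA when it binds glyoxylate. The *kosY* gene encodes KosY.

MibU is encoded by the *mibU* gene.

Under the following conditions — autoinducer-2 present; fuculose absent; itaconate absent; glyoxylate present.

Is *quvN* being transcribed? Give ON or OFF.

Itaconate is absent, so NolA is inactive.
Fuculose is absent, so OxaQ is inactive.
Required activator OxaQ is absent, so *mibU* is not transcribed.
So MibU is not produced.
Glyoxylate is present, so GorU is inactive.
Required activator MibU is absent, so *wexN* is not transcribed.
So WexN is not produced.
Autoinducer-2 is present, so PexQ is inactive.
Required activator PexQ is absent, so *kosY* is not transcribed.
So KosY is not produced.
Required activator KosY is absent, so *ulmP* is not transcribed.
So UlmP is not produced.
Required activator UlmP is absent, so *quvN* is not transcribed.

OFF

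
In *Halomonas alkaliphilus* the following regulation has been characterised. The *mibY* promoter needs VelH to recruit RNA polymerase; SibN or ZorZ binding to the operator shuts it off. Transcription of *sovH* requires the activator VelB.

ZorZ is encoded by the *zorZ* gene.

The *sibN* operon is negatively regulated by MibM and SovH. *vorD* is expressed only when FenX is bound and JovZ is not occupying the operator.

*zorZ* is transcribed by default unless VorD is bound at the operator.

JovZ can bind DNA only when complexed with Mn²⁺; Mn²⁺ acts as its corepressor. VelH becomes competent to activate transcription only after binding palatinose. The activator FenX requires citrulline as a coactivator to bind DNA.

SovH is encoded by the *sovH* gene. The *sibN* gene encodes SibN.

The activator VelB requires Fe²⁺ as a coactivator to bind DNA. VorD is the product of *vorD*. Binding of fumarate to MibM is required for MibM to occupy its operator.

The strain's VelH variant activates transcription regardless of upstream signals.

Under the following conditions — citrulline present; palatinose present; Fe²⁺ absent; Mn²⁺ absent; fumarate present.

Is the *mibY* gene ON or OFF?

VelH is constitutively active in this strain.
Fumarate is present, so MibM is active.
Fe²⁺ is absent, so VelB is inactive.
Required activator VelB is absent, so *sovH* is not transcribed.
So SovH is not produced.
With repressor MibM bound, *sibN* is not transcribed.
So SibN is not produced.
Mn²⁺ is absent, so JovZ is inactive.
Citrulline is present, so FenX is active.
No repressor is bound and FenX is active, so *vorD* is transcribed.
So VorD is produced and active.
With repressor VorD bound, *zorZ* is not transcribed.
So ZorZ is not produced.
No repressor is bound and VelH is active, so *mibY* is transcribed.

ON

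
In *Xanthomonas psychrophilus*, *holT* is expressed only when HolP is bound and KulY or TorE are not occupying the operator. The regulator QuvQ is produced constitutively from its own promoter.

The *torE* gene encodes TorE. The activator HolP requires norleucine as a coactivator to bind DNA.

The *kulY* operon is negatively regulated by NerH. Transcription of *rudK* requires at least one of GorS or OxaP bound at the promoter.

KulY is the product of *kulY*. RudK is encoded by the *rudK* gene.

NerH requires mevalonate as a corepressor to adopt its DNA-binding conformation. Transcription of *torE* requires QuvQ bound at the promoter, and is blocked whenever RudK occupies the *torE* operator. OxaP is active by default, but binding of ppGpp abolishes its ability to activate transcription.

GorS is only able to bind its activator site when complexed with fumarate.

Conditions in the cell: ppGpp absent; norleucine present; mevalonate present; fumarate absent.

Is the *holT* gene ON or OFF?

Mevalonate is present, so NerH is active.
With repressor NerH bound, *kulY* is not transcribed.
So KulY is not produced.
Norleucine is present, so HolP is active.
QuvQ is produced constitutively and is active.
Fumarate is absent, so GorS is inactive.
ppGpp is absent, so OxaP is active.
Activator OxaP is present, so *rudK* is transcribed.
So RudK is produced and active.
With repressor RudK bound, *torE* is not transcribed.
So TorE is not produced.
No repressor is bound and HolP is active, so *holT* is transcribed.

ON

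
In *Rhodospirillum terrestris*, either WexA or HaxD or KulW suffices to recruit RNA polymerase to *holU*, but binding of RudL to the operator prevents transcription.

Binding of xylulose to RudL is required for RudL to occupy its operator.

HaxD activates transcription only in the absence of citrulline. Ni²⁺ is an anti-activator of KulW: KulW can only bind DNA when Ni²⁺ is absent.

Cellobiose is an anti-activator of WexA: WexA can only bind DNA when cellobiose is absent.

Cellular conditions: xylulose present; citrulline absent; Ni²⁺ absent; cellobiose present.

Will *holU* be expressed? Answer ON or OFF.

Xylulose is present, so RudL is active.
Cellobiose is present, so WexA is inactive.
Citrulline is absent, so HaxD is active.
Ni²⁺ is absent, so KulW is active.
With repressor RudL bound, *holU* is not transcribed.

OFF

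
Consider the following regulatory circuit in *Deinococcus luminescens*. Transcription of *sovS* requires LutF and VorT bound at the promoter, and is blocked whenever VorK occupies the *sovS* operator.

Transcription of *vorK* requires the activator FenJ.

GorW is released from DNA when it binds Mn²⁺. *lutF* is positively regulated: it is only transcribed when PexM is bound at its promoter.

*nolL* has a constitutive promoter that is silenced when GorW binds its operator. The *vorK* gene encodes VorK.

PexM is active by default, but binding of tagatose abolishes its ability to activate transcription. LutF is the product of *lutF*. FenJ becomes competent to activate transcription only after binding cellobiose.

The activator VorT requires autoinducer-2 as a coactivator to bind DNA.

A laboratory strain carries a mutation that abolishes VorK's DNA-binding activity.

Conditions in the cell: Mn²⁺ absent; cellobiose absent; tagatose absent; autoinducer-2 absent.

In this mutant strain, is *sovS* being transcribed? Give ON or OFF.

OFF

Tagatose is absent, so PexM is active.
No repressor is bound and PexM is active, so *lutF* is transcribed.
So LutF is produced and active.
VorK is non-functional in this strain, so it has no effect.
Autoinducer-2 is absent, so VorT is inactive.
Required activator VorT is absent, so *sovS* is not transcribed.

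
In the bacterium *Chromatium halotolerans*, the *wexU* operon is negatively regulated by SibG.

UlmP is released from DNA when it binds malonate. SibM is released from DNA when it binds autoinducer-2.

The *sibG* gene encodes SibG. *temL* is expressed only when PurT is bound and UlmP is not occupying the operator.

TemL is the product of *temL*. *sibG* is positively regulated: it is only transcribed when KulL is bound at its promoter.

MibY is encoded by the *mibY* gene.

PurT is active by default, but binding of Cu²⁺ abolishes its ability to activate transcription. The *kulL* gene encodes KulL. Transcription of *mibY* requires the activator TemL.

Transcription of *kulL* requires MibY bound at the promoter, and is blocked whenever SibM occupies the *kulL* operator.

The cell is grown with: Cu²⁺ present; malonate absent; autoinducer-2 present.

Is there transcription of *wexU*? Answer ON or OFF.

ON

Malonate is absent, so UlmP is active.
Cu²⁺ is present, so PurT is inactive.
With repressor UlmP bound, *temL* is not transcribed.
So TemL is not produced.
Required activator TemL is absent, so *mibY* is not transcribed.
So MibY is not produced.
Autoinducer-2 is present, so SibM is inactive.
Required activator MibY is absent, so *kulL* is not transcribed.
So KulL is not produced.
Required activator KulL is absent, so *sibG* is not transcribed.
So SibG is not produced.
With no repressor bound, *wexU* is transcribed.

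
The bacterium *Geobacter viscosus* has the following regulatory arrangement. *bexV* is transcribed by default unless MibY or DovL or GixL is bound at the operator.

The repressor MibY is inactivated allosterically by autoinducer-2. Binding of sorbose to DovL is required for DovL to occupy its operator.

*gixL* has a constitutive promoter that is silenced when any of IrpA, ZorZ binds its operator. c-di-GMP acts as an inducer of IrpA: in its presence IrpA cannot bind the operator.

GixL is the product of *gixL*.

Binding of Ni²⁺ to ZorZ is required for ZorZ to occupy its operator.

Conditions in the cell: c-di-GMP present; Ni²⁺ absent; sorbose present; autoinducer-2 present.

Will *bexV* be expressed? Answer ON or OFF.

Autoinducer-2 is present, so MibY is inactive.
Sorbose is present, so DovL is active.
c-di-GMP is present, so IrpA is inactive.
Ni²⁺ is absent, so ZorZ is inactive.
With no repressor bound, *gixL* is transcribed.
So GixL is produced and active.
With repressor DovL bound, *bexV* is not transcribed.

OFF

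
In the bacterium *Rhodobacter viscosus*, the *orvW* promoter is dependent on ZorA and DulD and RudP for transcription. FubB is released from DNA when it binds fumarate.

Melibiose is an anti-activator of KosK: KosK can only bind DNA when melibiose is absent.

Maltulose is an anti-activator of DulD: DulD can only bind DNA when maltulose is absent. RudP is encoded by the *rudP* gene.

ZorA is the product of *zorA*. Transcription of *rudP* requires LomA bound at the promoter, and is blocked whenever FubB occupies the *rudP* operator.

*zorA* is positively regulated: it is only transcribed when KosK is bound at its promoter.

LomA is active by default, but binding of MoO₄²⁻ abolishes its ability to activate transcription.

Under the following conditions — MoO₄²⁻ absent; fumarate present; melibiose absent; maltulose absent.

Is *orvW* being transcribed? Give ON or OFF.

ON

Melibiose is absent, so KosK is active.
No repressor is bound and KosK is active, so *zorA* is transcribed.
So ZorA is produced and active.
Maltulose is absent, so DulD is active.
Fumarate is present, so FubB is inactive.
MoO₄²⁻ is absent, so LomA is active.
No repressor is bound and LomA is active, so *rudP* is transcribed.
So RudP is produced and active.
No repressor is bound and ZorA and DulD and RudP are active, so *orvW* is transcribed.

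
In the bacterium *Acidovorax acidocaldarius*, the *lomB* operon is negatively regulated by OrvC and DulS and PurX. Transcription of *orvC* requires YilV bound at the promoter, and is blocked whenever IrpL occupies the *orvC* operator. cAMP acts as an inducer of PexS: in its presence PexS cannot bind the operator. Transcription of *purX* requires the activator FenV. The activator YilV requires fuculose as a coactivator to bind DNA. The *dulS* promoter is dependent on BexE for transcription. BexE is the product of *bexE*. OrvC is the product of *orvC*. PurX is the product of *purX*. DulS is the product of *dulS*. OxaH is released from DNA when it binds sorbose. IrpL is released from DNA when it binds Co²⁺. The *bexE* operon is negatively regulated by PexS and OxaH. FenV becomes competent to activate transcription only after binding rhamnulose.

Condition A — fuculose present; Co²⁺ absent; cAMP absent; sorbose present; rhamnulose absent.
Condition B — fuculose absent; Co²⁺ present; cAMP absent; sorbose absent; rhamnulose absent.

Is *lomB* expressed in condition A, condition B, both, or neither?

Condition A:
Fuculose is present, so YilV is active.
Co²⁺ is absent, so IrpL is active.
With repressor IrpL bound, *orvC* is not transcribed.
So OrvC is not produced.
cAMP is absent, so PexS is active.
Sorbose is present, so OxaH is inactive.
With repressor PexS bound, *bexE* is not transcribed.
So BexE is not produced.
Required activator BexE is absent, so *dulS* is not transcribed.
So DulS is not produced.
Rhamnulose is absent, so FenV is inactive.
Required activator FenV is absent, so *purX* is not transcribed.
So PurX is not produced.
With no repressor bound, *lomB* is transcribed.
→ *lomB* is ON in A.
Condition B:
Fuculose is absent, so YilV is inactive.
Co²⁺ is present, so IrpL is inactive.
Required activator YilV is absent, so *orvC* is not transcribed.
So OrvC is not produced.
cAMP is absent, so PexS is active.
Sorbose is absent, so OxaH is active.
With repressor PexS bound, *bexE* is not transcribed.
So BexE is not produced.
Required activator BexE is absent, so *dulS* is not transcribed.
So DulS is not produced.
Rhamnulose is absent, so FenV is inactive.
Required activator FenV is absent, so *purX* is not transcribed.
So PurX is not produced.
With no repressor bound, *lomB* is transcribed.
→ *lomB* is ON in B.

both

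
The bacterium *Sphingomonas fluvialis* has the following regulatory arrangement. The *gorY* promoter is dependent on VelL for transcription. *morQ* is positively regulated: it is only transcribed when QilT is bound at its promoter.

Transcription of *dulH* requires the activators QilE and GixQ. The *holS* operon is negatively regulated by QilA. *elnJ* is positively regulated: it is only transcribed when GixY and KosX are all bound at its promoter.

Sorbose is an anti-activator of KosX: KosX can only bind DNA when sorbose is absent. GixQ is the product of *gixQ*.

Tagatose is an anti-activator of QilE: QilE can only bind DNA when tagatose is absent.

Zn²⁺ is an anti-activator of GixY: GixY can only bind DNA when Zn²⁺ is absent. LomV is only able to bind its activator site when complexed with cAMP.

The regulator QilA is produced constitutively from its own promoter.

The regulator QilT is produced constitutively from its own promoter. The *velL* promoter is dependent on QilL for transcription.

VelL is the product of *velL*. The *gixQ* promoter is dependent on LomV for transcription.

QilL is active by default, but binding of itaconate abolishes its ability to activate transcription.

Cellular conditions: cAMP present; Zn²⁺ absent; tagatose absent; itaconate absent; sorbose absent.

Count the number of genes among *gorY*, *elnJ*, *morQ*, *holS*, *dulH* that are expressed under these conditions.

4

Itaconate is absent, so QilL is active.
No repressor is bound and QilL is active, so *velL* is transcribed.
So VelL is produced and active.
No repressor is bound and VelL is active, so *gorY* is transcribed.
→ *gorY* is ON.
Zn²⁺ is absent, so GixY is active.
Sorbose is absent, so KosX is active.
No repressor is bound and GixY and KosX are active, so *elnJ* is transcribed.
→ *elnJ* is ON.
QilT is produced constitutively and is active.
No repressor is bound and QilT is active, so *morQ* is transcribed.
→ *morQ* is ON.
QilA is produced constitutively and is active.
With repressor QilA bound, *holS* is not transcribed.
→ *holS* is OFF.
Tagatose is absent, so QilE is active.
cAMP is present, so LomV is active.
No repressor is bound and LomV is active, so *gixQ* is transcribed.
So GixQ is produced and active.
No repressor is bound and QilE and GixQ are active, so *dulH* is transcribed.
→ *dulH* is ON.
4 of the 5 genes are transcribed.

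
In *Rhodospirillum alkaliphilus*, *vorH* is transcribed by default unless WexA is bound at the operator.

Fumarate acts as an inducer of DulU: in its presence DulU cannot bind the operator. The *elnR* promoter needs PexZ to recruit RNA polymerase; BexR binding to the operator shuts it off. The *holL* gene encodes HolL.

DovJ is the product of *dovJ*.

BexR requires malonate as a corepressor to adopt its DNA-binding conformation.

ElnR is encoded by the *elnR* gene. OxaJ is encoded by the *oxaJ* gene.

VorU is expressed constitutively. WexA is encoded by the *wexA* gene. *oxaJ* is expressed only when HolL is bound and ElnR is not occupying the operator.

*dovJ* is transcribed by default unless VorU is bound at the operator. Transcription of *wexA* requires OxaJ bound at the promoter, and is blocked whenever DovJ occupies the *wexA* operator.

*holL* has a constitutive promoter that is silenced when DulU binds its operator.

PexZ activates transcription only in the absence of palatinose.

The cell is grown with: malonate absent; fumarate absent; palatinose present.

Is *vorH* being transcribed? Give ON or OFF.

ON

Fumarate is absent, so DulU is active.
With repressor DulU bound, *holL* is not transcribed.
So HolL is not produced.
Palatinose is present, so PexZ is inactive.
Malonate is absent, so BexR is inactive.
Required activator PexZ is absent, so *elnR* is not transcribed.
So ElnR is not produced.
Required activator HolL is absent, so *oxaJ* is not transcribed.
So OxaJ is not produced.
VorU is produced constitutively and is active.
With repressor VorU bound, *dovJ* is not transcribed.
So DovJ is not produced.
Required activator OxaJ is absent, so *wexA* is not transcribed.
So WexA is not produced.
With no repressor bound, *vorH* is transcribed.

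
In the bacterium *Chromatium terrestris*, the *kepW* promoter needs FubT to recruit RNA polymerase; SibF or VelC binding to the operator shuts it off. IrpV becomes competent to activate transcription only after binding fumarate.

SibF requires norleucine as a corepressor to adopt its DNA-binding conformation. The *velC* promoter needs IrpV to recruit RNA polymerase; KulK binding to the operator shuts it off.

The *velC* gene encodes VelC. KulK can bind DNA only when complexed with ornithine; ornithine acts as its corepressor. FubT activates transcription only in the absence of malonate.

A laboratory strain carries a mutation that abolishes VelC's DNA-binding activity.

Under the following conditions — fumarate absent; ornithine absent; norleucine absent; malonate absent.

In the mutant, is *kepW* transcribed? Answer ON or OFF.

ON

Malonate is absent, so FubT is active.
Norleucine is absent, so SibF is inactive.
VelC is non-functional in this strain, so it has no effect.
No repressor is bound and FubT is active, so *kepW* is transcribed.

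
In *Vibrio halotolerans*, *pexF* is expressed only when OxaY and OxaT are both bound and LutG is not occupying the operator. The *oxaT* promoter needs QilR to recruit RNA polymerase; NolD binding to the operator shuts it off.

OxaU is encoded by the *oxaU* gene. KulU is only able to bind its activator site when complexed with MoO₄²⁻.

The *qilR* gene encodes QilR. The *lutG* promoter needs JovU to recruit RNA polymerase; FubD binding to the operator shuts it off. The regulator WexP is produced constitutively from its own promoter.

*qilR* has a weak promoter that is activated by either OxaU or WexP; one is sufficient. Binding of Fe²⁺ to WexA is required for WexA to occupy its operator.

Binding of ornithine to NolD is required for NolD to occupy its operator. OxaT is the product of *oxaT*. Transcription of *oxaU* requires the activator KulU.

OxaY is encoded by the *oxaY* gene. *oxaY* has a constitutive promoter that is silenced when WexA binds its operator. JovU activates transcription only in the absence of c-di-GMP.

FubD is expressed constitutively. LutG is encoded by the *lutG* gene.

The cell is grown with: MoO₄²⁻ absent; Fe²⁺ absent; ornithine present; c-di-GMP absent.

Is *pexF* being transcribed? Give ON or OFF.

OFF

Fe²⁺ is absent, so WexA is inactive.
With no repressor bound, *oxaY* is transcribed.
So OxaY is produced and active.
Ornithine is present, so NolD is active.
MoO₄²⁻ is absent, so KulU is inactive.
Required activator KulU is absent, so *oxaU* is not transcribed.
So OxaU is not produced.
WexP is produced constitutively and is active.
Activator WexP is present, so *qilR* is transcribed.
So QilR is produced and active.
With repressor NolD bound, *oxaT* is not transcribed.
So OxaT is not produced.
FubD is produced constitutively and is active.
c-di-GMP is absent, so JovU is active.
With repressor FubD bound, *lutG* is not transcribed.
So LutG is not produced.
Required activator OxaT is absent, so *pexF* is not transcribed.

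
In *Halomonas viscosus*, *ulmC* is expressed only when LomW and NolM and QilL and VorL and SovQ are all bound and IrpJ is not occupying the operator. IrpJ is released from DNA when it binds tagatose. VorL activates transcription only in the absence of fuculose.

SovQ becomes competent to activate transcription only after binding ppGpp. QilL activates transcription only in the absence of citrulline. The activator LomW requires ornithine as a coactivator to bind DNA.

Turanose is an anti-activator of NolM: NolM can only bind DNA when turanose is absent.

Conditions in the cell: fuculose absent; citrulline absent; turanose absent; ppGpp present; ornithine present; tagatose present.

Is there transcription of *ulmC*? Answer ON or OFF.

Ornithine is present, so LomW is active.
Turanose is absent, so NolM is active.
Tagatose is present, so IrpJ is inactive.
Citrulline is absent, so QilL is active.
Fuculose is absent, so VorL is active.
ppGpp is present, so SovQ is active.
No repressor is bound and LomW and NolM and QilL and VorL and SovQ are active, so *ulmC* is transcribed.

ON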